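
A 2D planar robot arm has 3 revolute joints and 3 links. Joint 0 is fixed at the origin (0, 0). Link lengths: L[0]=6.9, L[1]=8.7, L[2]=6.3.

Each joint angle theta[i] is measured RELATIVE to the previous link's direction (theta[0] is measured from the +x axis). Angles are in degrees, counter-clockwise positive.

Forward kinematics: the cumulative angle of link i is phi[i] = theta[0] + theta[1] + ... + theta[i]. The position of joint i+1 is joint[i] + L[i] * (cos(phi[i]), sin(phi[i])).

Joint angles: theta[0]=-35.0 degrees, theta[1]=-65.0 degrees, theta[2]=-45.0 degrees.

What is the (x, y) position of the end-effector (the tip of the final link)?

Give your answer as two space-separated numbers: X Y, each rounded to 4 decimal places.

joint[0] = (0.0000, 0.0000)  (base)
link 0: phi[0] = -35 = -35 deg
  cos(-35 deg) = 0.8192, sin(-35 deg) = -0.5736
  joint[1] = (0.0000, 0.0000) + 6.9 * (0.8192, -0.5736) = (0.0000 + 5.6521, 0.0000 + -3.9577) = (5.6521, -3.9577)
link 1: phi[1] = -35 + -65 = -100 deg
  cos(-100 deg) = -0.1736, sin(-100 deg) = -0.9848
  joint[2] = (5.6521, -3.9577) + 8.7 * (-0.1736, -0.9848) = (5.6521 + -1.5107, -3.9577 + -8.5678) = (4.1414, -12.5255)
link 2: phi[2] = -35 + -65 + -45 = -145 deg
  cos(-145 deg) = -0.8192, sin(-145 deg) = -0.5736
  joint[3] = (4.1414, -12.5255) + 6.3 * (-0.8192, -0.5736) = (4.1414 + -5.1607, -12.5255 + -3.6135) = (-1.0192, -16.1390)
End effector: (-1.0192, -16.1390)

Answer: -1.0192 -16.1390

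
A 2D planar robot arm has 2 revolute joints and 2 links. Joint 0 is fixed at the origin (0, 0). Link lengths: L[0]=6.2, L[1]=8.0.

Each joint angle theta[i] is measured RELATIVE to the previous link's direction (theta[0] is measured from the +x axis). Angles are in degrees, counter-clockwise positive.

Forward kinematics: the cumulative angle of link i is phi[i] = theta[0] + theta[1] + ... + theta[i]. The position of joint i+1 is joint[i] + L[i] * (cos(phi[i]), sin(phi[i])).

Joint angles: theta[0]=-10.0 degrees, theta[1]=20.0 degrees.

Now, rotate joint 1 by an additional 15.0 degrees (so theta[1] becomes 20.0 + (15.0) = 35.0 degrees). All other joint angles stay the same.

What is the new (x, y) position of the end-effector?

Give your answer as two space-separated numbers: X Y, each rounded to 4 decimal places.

Answer: 13.3563 2.3043

Derivation:
joint[0] = (0.0000, 0.0000)  (base)
link 0: phi[0] = -10 = -10 deg
  cos(-10 deg) = 0.9848, sin(-10 deg) = -0.1736
  joint[1] = (0.0000, 0.0000) + 6.2 * (0.9848, -0.1736) = (0.0000 + 6.1058, 0.0000 + -1.0766) = (6.1058, -1.0766)
link 1: phi[1] = -10 + 35 = 25 deg
  cos(25 deg) = 0.9063, sin(25 deg) = 0.4226
  joint[2] = (6.1058, -1.0766) + 8 * (0.9063, 0.4226) = (6.1058 + 7.2505, -1.0766 + 3.3809) = (13.3563, 2.3043)
End effector: (13.3563, 2.3043)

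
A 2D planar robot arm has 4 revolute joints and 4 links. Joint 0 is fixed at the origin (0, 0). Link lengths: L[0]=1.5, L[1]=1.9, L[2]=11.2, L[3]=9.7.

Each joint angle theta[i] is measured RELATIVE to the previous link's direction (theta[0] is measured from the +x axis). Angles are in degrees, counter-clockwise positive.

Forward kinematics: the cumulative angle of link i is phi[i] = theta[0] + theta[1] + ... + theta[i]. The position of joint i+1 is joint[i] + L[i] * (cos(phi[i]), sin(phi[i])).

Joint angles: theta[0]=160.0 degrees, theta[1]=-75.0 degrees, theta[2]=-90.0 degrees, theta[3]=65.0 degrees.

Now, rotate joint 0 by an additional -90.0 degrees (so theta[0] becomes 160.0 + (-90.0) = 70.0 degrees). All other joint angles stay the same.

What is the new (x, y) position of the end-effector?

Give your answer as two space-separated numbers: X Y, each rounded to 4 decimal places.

Answer: 9.8301 -14.7634

Derivation:
joint[0] = (0.0000, 0.0000)  (base)
link 0: phi[0] = 70 = 70 deg
  cos(70 deg) = 0.3420, sin(70 deg) = 0.9397
  joint[1] = (0.0000, 0.0000) + 1.5 * (0.3420, 0.9397) = (0.0000 + 0.5130, 0.0000 + 1.4095) = (0.5130, 1.4095)
link 1: phi[1] = 70 + -75 = -5 deg
  cos(-5 deg) = 0.9962, sin(-5 deg) = -0.0872
  joint[2] = (0.5130, 1.4095) + 1.9 * (0.9962, -0.0872) = (0.5130 + 1.8928, 1.4095 + -0.1656) = (2.4058, 1.2439)
link 2: phi[2] = 70 + -75 + -90 = -95 deg
  cos(-95 deg) = -0.0872, sin(-95 deg) = -0.9962
  joint[3] = (2.4058, 1.2439) + 11.2 * (-0.0872, -0.9962) = (2.4058 + -0.9761, 1.2439 + -11.1574) = (1.4297, -9.9134)
link 3: phi[3] = 70 + -75 + -90 + 65 = -30 deg
  cos(-30 deg) = 0.8660, sin(-30 deg) = -0.5000
  joint[4] = (1.4297, -9.9134) + 9.7 * (0.8660, -0.5000) = (1.4297 + 8.4004, -9.9134 + -4.8500) = (9.8301, -14.7634)
End effector: (9.8301, -14.7634)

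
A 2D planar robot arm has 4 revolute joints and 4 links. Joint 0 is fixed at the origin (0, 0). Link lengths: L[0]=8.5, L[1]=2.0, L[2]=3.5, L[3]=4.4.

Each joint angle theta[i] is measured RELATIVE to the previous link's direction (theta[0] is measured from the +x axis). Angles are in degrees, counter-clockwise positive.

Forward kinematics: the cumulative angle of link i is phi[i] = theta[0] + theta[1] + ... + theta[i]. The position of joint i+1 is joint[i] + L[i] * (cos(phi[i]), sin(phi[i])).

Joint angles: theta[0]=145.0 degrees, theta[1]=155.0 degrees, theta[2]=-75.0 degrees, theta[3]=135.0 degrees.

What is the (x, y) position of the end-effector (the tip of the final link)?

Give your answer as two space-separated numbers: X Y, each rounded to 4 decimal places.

joint[0] = (0.0000, 0.0000)  (base)
link 0: phi[0] = 145 = 145 deg
  cos(145 deg) = -0.8192, sin(145 deg) = 0.5736
  joint[1] = (0.0000, 0.0000) + 8.5 * (-0.8192, 0.5736) = (0.0000 + -6.9628, 0.0000 + 4.8754) = (-6.9628, 4.8754)
link 1: phi[1] = 145 + 155 = 300 deg
  cos(300 deg) = 0.5000, sin(300 deg) = -0.8660
  joint[2] = (-6.9628, 4.8754) + 2 * (0.5000, -0.8660) = (-6.9628 + 1.0000, 4.8754 + -1.7321) = (-5.9628, 3.1433)
link 2: phi[2] = 145 + 155 + -75 = 225 deg
  cos(225 deg) = -0.7071, sin(225 deg) = -0.7071
  joint[3] = (-5.9628, 3.1433) + 3.5 * (-0.7071, -0.7071) = (-5.9628 + -2.4749, 3.1433 + -2.4749) = (-8.4377, 0.6685)
link 3: phi[3] = 145 + 155 + -75 + 135 = 360 deg
  cos(360 deg) = 1.0000, sin(360 deg) = -0.0000
  joint[4] = (-8.4377, 0.6685) + 4.4 * (1.0000, -0.0000) = (-8.4377 + 4.4000, 0.6685 + -0.0000) = (-4.0377, 0.6685)
End effector: (-4.0377, 0.6685)

Answer: -4.0377 0.6685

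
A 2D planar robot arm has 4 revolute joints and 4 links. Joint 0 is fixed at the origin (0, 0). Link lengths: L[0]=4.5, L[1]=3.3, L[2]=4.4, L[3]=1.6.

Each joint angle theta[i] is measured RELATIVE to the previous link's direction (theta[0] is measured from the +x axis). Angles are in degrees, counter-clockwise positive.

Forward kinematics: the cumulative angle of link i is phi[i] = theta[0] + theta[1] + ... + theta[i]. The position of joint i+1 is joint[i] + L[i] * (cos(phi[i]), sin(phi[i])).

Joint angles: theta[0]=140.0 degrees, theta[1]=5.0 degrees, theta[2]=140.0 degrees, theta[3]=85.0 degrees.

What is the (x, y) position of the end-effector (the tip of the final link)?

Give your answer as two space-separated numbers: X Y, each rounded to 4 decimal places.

joint[0] = (0.0000, 0.0000)  (base)
link 0: phi[0] = 140 = 140 deg
  cos(140 deg) = -0.7660, sin(140 deg) = 0.6428
  joint[1] = (0.0000, 0.0000) + 4.5 * (-0.7660, 0.6428) = (0.0000 + -3.4472, 0.0000 + 2.8925) = (-3.4472, 2.8925)
link 1: phi[1] = 140 + 5 = 145 deg
  cos(145 deg) = -0.8192, sin(145 deg) = 0.5736
  joint[2] = (-3.4472, 2.8925) + 3.3 * (-0.8192, 0.5736) = (-3.4472 + -2.7032, 2.8925 + 1.8928) = (-6.1504, 4.7853)
link 2: phi[2] = 140 + 5 + 140 = 285 deg
  cos(285 deg) = 0.2588, sin(285 deg) = -0.9659
  joint[3] = (-6.1504, 4.7853) + 4.4 * (0.2588, -0.9659) = (-6.1504 + 1.1388, 4.7853 + -4.2501) = (-5.0116, 0.5353)
link 3: phi[3] = 140 + 5 + 140 + 85 = 370 deg
  cos(370 deg) = 0.9848, sin(370 deg) = 0.1736
  joint[4] = (-5.0116, 0.5353) + 1.6 * (0.9848, 0.1736) = (-5.0116 + 1.5757, 0.5353 + 0.2778) = (-3.4359, 0.8131)
End effector: (-3.4359, 0.8131)

Answer: -3.4359 0.8131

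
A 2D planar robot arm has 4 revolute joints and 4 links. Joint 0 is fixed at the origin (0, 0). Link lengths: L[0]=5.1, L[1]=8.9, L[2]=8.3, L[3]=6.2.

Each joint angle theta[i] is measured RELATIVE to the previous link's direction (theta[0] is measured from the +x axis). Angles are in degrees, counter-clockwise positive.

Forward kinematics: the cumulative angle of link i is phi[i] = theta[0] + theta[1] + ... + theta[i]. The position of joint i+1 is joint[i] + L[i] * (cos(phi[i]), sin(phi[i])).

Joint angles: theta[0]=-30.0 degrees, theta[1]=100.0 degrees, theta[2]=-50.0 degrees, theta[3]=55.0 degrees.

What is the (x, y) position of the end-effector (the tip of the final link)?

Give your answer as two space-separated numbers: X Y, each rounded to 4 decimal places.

Answer: 16.8648 14.6408

Derivation:
joint[0] = (0.0000, 0.0000)  (base)
link 0: phi[0] = -30 = -30 deg
  cos(-30 deg) = 0.8660, sin(-30 deg) = -0.5000
  joint[1] = (0.0000, 0.0000) + 5.1 * (0.8660, -0.5000) = (0.0000 + 4.4167, 0.0000 + -2.5500) = (4.4167, -2.5500)
link 1: phi[1] = -30 + 100 = 70 deg
  cos(70 deg) = 0.3420, sin(70 deg) = 0.9397
  joint[2] = (4.4167, -2.5500) + 8.9 * (0.3420, 0.9397) = (4.4167 + 3.0440, -2.5500 + 8.3633) = (7.4607, 5.8133)
link 2: phi[2] = -30 + 100 + -50 = 20 deg
  cos(20 deg) = 0.9397, sin(20 deg) = 0.3420
  joint[3] = (7.4607, 5.8133) + 8.3 * (0.9397, 0.3420) = (7.4607 + 7.7994, 5.8133 + 2.8388) = (15.2602, 8.6520)
link 3: phi[3] = -30 + 100 + -50 + 55 = 75 deg
  cos(75 deg) = 0.2588, sin(75 deg) = 0.9659
  joint[4] = (15.2602, 8.6520) + 6.2 * (0.2588, 0.9659) = (15.2602 + 1.6047, 8.6520 + 5.9887) = (16.8648, 14.6408)
End effector: (16.8648, 14.6408)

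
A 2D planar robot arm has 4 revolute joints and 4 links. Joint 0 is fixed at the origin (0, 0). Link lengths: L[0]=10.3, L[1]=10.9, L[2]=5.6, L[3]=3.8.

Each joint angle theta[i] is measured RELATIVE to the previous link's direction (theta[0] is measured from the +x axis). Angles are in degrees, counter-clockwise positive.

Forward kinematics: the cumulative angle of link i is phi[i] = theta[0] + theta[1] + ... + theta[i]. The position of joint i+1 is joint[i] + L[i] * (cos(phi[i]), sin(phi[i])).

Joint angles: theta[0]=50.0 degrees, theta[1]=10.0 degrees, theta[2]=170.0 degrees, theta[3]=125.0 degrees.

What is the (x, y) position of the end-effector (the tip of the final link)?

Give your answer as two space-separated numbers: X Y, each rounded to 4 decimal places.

joint[0] = (0.0000, 0.0000)  (base)
link 0: phi[0] = 50 = 50 deg
  cos(50 deg) = 0.6428, sin(50 deg) = 0.7660
  joint[1] = (0.0000, 0.0000) + 10.3 * (0.6428, 0.7660) = (0.0000 + 6.6207, 0.0000 + 7.8903) = (6.6207, 7.8903)
link 1: phi[1] = 50 + 10 = 60 deg
  cos(60 deg) = 0.5000, sin(60 deg) = 0.8660
  joint[2] = (6.6207, 7.8903) + 10.9 * (0.5000, 0.8660) = (6.6207 + 5.4500, 7.8903 + 9.4397) = (12.0707, 17.3299)
link 2: phi[2] = 50 + 10 + 170 = 230 deg
  cos(230 deg) = -0.6428, sin(230 deg) = -0.7660
  joint[3] = (12.0707, 17.3299) + 5.6 * (-0.6428, -0.7660) = (12.0707 + -3.5996, 17.3299 + -4.2898) = (8.4711, 13.0401)
link 3: phi[3] = 50 + 10 + 170 + 125 = 355 deg
  cos(355 deg) = 0.9962, sin(355 deg) = -0.0872
  joint[4] = (8.4711, 13.0401) + 3.8 * (0.9962, -0.0872) = (8.4711 + 3.7855, 13.0401 + -0.3312) = (12.2566, 12.7089)
End effector: (12.2566, 12.7089)

Answer: 12.2566 12.7089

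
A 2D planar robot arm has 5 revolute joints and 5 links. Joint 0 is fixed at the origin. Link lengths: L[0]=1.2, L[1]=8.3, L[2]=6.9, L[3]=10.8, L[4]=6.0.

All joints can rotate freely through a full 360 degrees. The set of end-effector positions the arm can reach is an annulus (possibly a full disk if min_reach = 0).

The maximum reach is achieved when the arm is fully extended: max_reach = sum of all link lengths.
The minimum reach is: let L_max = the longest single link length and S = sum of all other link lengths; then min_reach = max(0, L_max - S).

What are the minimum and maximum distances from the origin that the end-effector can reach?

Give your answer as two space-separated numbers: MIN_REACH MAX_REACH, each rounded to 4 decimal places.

Answer: 0.0000 33.2000

Derivation:
Link lengths: [1.2, 8.3, 6.9, 10.8, 6.0]
max_reach = 1.2 + 8.3 + 6.9 + 10.8 + 6 = 33.2
L_max = max([1.2, 8.3, 6.9, 10.8, 6.0]) = 10.8
S (sum of others) = 33.2 - 10.8 = 22.4
min_reach = max(0, 10.8 - 22.4) = max(0, -11.6) = 0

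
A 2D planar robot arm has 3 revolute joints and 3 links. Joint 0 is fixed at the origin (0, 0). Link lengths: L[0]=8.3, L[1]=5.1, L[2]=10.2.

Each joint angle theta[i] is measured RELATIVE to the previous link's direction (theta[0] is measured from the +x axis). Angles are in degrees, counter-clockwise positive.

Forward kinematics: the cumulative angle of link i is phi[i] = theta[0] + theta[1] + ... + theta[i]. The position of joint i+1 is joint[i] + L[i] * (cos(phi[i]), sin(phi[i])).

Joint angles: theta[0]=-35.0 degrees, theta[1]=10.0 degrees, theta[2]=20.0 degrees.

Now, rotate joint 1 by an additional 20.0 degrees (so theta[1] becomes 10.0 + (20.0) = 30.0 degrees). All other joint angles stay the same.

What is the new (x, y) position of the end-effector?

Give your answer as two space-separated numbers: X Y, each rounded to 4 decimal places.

Answer: 21.7320 -2.5652

Derivation:
joint[0] = (0.0000, 0.0000)  (base)
link 0: phi[0] = -35 = -35 deg
  cos(-35 deg) = 0.8192, sin(-35 deg) = -0.5736
  joint[1] = (0.0000, 0.0000) + 8.3 * (0.8192, -0.5736) = (0.0000 + 6.7990, 0.0000 + -4.7607) = (6.7990, -4.7607)
link 1: phi[1] = -35 + 30 = -5 deg
  cos(-5 deg) = 0.9962, sin(-5 deg) = -0.0872
  joint[2] = (6.7990, -4.7607) + 5.1 * (0.9962, -0.0872) = (6.7990 + 5.0806, -4.7607 + -0.4445) = (11.8796, -5.2052)
link 2: phi[2] = -35 + 30 + 20 = 15 deg
  cos(15 deg) = 0.9659, sin(15 deg) = 0.2588
  joint[3] = (11.8796, -5.2052) + 10.2 * (0.9659, 0.2588) = (11.8796 + 9.8524, -5.2052 + 2.6400) = (21.7320, -2.5652)
End effector: (21.7320, -2.5652)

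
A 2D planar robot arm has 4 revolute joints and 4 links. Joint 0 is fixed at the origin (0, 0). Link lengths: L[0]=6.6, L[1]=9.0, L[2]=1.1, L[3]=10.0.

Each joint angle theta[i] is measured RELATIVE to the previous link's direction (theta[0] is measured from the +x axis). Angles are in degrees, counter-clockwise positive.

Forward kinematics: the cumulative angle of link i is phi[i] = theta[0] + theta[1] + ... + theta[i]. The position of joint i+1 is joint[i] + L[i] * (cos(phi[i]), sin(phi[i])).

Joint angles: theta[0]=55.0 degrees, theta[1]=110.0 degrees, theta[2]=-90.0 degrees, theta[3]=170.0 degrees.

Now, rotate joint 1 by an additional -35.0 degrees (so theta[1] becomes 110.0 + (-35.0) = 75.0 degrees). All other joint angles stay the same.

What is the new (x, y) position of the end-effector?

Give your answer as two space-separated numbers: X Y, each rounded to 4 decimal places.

joint[0] = (0.0000, 0.0000)  (base)
link 0: phi[0] = 55 = 55 deg
  cos(55 deg) = 0.5736, sin(55 deg) = 0.8192
  joint[1] = (0.0000, 0.0000) + 6.6 * (0.5736, 0.8192) = (0.0000 + 3.7856, 0.0000 + 5.4064) = (3.7856, 5.4064)
link 1: phi[1] = 55 + 75 = 130 deg
  cos(130 deg) = -0.6428, sin(130 deg) = 0.7660
  joint[2] = (3.7856, 5.4064) + 9 * (-0.6428, 0.7660) = (3.7856 + -5.7851, 5.4064 + 6.8944) = (-1.9995, 12.3008)
link 2: phi[2] = 55 + 75 + -90 = 40 deg
  cos(40 deg) = 0.7660, sin(40 deg) = 0.6428
  joint[3] = (-1.9995, 12.3008) + 1.1 * (0.7660, 0.6428) = (-1.9995 + 0.8426, 12.3008 + 0.7071) = (-1.1568, 13.0079)
link 3: phi[3] = 55 + 75 + -90 + 170 = 210 deg
  cos(210 deg) = -0.8660, sin(210 deg) = -0.5000
  joint[4] = (-1.1568, 13.0079) + 10 * (-0.8660, -0.5000) = (-1.1568 + -8.6603, 13.0079 + -5.0000) = (-9.8171, 8.0079)
End effector: (-9.8171, 8.0079)

Answer: -9.8171 8.0079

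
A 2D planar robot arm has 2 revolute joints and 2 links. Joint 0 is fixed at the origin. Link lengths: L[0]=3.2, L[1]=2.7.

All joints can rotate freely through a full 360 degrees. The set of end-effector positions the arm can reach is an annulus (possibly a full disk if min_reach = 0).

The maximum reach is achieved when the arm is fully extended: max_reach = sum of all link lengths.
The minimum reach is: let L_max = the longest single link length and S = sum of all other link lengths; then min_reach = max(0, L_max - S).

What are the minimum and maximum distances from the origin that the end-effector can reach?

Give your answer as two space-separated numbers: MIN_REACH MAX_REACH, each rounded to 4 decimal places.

Link lengths: [3.2, 2.7]
max_reach = 3.2 + 2.7 = 5.9
L_max = max([3.2, 2.7]) = 3.2
S (sum of others) = 5.9 - 3.2 = 2.7
min_reach = max(0, 3.2 - 2.7) = max(0, 0.5) = 0.5

Answer: 0.5000 5.9000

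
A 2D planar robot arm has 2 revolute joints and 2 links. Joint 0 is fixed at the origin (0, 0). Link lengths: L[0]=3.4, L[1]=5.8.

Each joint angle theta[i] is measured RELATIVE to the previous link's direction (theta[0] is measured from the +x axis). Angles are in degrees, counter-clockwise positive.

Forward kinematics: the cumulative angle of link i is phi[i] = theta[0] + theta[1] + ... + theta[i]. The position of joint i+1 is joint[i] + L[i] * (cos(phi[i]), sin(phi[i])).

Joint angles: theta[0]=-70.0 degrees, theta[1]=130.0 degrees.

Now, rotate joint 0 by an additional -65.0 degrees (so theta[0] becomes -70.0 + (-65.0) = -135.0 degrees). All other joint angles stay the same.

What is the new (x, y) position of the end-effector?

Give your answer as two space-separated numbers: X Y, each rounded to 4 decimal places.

joint[0] = (0.0000, 0.0000)  (base)
link 0: phi[0] = -135 = -135 deg
  cos(-135 deg) = -0.7071, sin(-135 deg) = -0.7071
  joint[1] = (0.0000, 0.0000) + 3.4 * (-0.7071, -0.7071) = (0.0000 + -2.4042, 0.0000 + -2.4042) = (-2.4042, -2.4042)
link 1: phi[1] = -135 + 130 = -5 deg
  cos(-5 deg) = 0.9962, sin(-5 deg) = -0.0872
  joint[2] = (-2.4042, -2.4042) + 5.8 * (0.9962, -0.0872) = (-2.4042 + 5.7779, -2.4042 + -0.5055) = (3.3738, -2.9097)
End effector: (3.3738, -2.9097)

Answer: 3.3738 -2.9097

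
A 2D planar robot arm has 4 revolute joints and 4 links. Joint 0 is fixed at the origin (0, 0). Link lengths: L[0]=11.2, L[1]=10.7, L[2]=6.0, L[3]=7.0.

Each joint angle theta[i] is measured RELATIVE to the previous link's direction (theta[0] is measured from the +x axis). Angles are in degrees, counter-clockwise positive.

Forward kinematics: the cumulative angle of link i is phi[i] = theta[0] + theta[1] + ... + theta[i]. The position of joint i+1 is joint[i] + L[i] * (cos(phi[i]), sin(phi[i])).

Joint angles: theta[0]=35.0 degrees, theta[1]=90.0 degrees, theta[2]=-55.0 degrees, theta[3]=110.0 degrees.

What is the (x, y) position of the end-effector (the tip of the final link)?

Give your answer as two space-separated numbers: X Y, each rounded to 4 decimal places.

joint[0] = (0.0000, 0.0000)  (base)
link 0: phi[0] = 35 = 35 deg
  cos(35 deg) = 0.8192, sin(35 deg) = 0.5736
  joint[1] = (0.0000, 0.0000) + 11.2 * (0.8192, 0.5736) = (0.0000 + 9.1745, 0.0000 + 6.4241) = (9.1745, 6.4241)
link 1: phi[1] = 35 + 90 = 125 deg
  cos(125 deg) = -0.5736, sin(125 deg) = 0.8192
  joint[2] = (9.1745, 6.4241) + 10.7 * (-0.5736, 0.8192) = (9.1745 + -6.1373, 6.4241 + 8.7649) = (3.0372, 15.1890)
link 2: phi[2] = 35 + 90 + -55 = 70 deg
  cos(70 deg) = 0.3420, sin(70 deg) = 0.9397
  joint[3] = (3.0372, 15.1890) + 6 * (0.3420, 0.9397) = (3.0372 + 2.0521, 15.1890 + 5.6382) = (5.0894, 20.8271)
link 3: phi[3] = 35 + 90 + -55 + 110 = 180 deg
  cos(180 deg) = -1.0000, sin(180 deg) = 0.0000
  joint[4] = (5.0894, 20.8271) + 7 * (-1.0000, 0.0000) = (5.0894 + -7.0000, 20.8271 + 0.0000) = (-1.9106, 20.8271)
End effector: (-1.9106, 20.8271)

Answer: -1.9106 20.8271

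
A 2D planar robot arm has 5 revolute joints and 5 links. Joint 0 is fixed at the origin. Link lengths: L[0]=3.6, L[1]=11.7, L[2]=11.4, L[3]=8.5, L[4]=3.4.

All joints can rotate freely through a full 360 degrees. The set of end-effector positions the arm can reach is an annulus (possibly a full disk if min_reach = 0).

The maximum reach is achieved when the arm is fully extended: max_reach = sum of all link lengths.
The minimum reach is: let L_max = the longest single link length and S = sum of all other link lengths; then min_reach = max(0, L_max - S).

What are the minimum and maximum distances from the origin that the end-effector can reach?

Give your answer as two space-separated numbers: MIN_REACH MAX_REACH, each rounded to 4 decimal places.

Link lengths: [3.6, 11.7, 11.4, 8.5, 3.4]
max_reach = 3.6 + 11.7 + 11.4 + 8.5 + 3.4 = 38.6
L_max = max([3.6, 11.7, 11.4, 8.5, 3.4]) = 11.7
S (sum of others) = 38.6 - 11.7 = 26.9
min_reach = max(0, 11.7 - 26.9) = max(0, -15.2) = 0

Answer: 0.0000 38.6000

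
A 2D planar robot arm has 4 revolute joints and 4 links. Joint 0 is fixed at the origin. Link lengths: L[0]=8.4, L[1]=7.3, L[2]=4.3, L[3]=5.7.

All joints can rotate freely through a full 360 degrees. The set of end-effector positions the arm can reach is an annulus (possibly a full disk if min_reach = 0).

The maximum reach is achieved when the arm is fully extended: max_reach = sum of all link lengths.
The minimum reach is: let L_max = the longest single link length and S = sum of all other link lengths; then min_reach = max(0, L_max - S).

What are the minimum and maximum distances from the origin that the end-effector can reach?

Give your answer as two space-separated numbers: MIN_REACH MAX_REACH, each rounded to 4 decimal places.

Answer: 0.0000 25.7000

Derivation:
Link lengths: [8.4, 7.3, 4.3, 5.7]
max_reach = 8.4 + 7.3 + 4.3 + 5.7 = 25.7
L_max = max([8.4, 7.3, 4.3, 5.7]) = 8.4
S (sum of others) = 25.7 - 8.4 = 17.3
min_reach = max(0, 8.4 - 17.3) = max(0, -8.9) = 0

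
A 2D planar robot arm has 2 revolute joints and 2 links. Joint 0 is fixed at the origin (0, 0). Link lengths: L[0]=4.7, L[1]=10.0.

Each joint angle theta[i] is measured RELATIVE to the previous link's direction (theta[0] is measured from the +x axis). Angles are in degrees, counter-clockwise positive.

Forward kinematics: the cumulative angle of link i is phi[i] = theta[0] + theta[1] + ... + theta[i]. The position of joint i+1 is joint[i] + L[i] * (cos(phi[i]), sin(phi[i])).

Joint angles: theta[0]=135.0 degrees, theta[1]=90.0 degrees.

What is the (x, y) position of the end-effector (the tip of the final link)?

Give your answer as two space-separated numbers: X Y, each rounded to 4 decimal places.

Answer: -10.3945 -3.7477

Derivation:
joint[0] = (0.0000, 0.0000)  (base)
link 0: phi[0] = 135 = 135 deg
  cos(135 deg) = -0.7071, sin(135 deg) = 0.7071
  joint[1] = (0.0000, 0.0000) + 4.7 * (-0.7071, 0.7071) = (0.0000 + -3.3234, 0.0000 + 3.3234) = (-3.3234, 3.3234)
link 1: phi[1] = 135 + 90 = 225 deg
  cos(225 deg) = -0.7071, sin(225 deg) = -0.7071
  joint[2] = (-3.3234, 3.3234) + 10 * (-0.7071, -0.7071) = (-3.3234 + -7.0711, 3.3234 + -7.0711) = (-10.3945, -3.7477)
End effector: (-10.3945, -3.7477)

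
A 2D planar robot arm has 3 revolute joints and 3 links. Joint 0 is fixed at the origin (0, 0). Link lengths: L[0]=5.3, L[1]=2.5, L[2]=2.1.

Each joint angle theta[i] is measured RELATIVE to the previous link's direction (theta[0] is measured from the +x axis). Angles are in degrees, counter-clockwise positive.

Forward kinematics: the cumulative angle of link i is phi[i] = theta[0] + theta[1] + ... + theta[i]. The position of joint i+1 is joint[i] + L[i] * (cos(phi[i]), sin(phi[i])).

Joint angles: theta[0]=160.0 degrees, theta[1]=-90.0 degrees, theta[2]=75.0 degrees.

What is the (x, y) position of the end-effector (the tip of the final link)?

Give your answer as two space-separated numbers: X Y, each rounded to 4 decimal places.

Answer: -5.8455 5.3664

Derivation:
joint[0] = (0.0000, 0.0000)  (base)
link 0: phi[0] = 160 = 160 deg
  cos(160 deg) = -0.9397, sin(160 deg) = 0.3420
  joint[1] = (0.0000, 0.0000) + 5.3 * (-0.9397, 0.3420) = (0.0000 + -4.9804, 0.0000 + 1.8127) = (-4.9804, 1.8127)
link 1: phi[1] = 160 + -90 = 70 deg
  cos(70 deg) = 0.3420, sin(70 deg) = 0.9397
  joint[2] = (-4.9804, 1.8127) + 2.5 * (0.3420, 0.9397) = (-4.9804 + 0.8551, 1.8127 + 2.3492) = (-4.1253, 4.1619)
link 2: phi[2] = 160 + -90 + 75 = 145 deg
  cos(145 deg) = -0.8192, sin(145 deg) = 0.5736
  joint[3] = (-4.1253, 4.1619) + 2.1 * (-0.8192, 0.5736) = (-4.1253 + -1.7202, 4.1619 + 1.2045) = (-5.8455, 5.3664)
End effector: (-5.8455, 5.3664)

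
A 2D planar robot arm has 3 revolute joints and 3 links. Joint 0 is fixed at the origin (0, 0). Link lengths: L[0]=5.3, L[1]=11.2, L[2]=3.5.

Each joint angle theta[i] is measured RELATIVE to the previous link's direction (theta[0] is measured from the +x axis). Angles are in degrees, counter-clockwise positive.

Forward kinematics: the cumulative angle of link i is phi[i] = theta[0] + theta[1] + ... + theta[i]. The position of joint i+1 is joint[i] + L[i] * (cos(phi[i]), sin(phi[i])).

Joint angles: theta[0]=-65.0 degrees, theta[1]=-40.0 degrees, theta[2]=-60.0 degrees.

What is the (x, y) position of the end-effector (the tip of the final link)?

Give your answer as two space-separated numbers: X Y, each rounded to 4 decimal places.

joint[0] = (0.0000, 0.0000)  (base)
link 0: phi[0] = -65 = -65 deg
  cos(-65 deg) = 0.4226, sin(-65 deg) = -0.9063
  joint[1] = (0.0000, 0.0000) + 5.3 * (0.4226, -0.9063) = (0.0000 + 2.2399, 0.0000 + -4.8034) = (2.2399, -4.8034)
link 1: phi[1] = -65 + -40 = -105 deg
  cos(-105 deg) = -0.2588, sin(-105 deg) = -0.9659
  joint[2] = (2.2399, -4.8034) + 11.2 * (-0.2588, -0.9659) = (2.2399 + -2.8988, -4.8034 + -10.8184) = (-0.6589, -15.6218)
link 2: phi[2] = -65 + -40 + -60 = -165 deg
  cos(-165 deg) = -0.9659, sin(-165 deg) = -0.2588
  joint[3] = (-0.6589, -15.6218) + 3.5 * (-0.9659, -0.2588) = (-0.6589 + -3.3807, -15.6218 + -0.9059) = (-4.0396, -16.5277)
End effector: (-4.0396, -16.5277)

Answer: -4.0396 -16.5277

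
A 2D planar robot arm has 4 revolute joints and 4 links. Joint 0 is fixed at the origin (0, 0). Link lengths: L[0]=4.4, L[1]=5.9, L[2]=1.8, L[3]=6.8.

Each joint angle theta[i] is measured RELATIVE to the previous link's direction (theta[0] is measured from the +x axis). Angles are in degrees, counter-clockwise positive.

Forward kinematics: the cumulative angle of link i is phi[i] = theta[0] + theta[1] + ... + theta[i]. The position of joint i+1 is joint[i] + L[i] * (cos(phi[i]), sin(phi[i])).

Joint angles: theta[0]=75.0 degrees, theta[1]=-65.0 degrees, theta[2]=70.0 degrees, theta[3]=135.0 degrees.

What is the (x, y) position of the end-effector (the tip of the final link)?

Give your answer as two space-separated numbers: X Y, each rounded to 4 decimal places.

Answer: 1.6915 3.1469

Derivation:
joint[0] = (0.0000, 0.0000)  (base)
link 0: phi[0] = 75 = 75 deg
  cos(75 deg) = 0.2588, sin(75 deg) = 0.9659
  joint[1] = (0.0000, 0.0000) + 4.4 * (0.2588, 0.9659) = (0.0000 + 1.1388, 0.0000 + 4.2501) = (1.1388, 4.2501)
link 1: phi[1] = 75 + -65 = 10 deg
  cos(10 deg) = 0.9848, sin(10 deg) = 0.1736
  joint[2] = (1.1388, 4.2501) + 5.9 * (0.9848, 0.1736) = (1.1388 + 5.8104, 4.2501 + 1.0245) = (6.9492, 5.2746)
link 2: phi[2] = 75 + -65 + 70 = 80 deg
  cos(80 deg) = 0.1736, sin(80 deg) = 0.9848
  joint[3] = (6.9492, 5.2746) + 1.8 * (0.1736, 0.9848) = (6.9492 + 0.3126, 5.2746 + 1.7727) = (7.2617, 7.0473)
link 3: phi[3] = 75 + -65 + 70 + 135 = 215 deg
  cos(215 deg) = -0.8192, sin(215 deg) = -0.5736
  joint[4] = (7.2617, 7.0473) + 6.8 * (-0.8192, -0.5736) = (7.2617 + -5.5702, 7.0473 + -3.9003) = (1.6915, 3.1469)
End effector: (1.6915, 3.1469)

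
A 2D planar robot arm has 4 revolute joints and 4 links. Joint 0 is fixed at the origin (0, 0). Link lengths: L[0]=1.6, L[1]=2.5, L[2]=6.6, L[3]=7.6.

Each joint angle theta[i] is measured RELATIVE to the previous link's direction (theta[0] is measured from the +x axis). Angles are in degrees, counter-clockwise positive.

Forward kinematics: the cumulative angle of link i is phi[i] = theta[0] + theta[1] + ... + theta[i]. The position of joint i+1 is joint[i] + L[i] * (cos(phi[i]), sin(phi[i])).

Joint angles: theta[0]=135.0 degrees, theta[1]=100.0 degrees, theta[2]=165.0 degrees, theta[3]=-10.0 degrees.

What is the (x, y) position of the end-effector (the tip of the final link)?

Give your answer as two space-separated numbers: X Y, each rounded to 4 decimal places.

joint[0] = (0.0000, 0.0000)  (base)
link 0: phi[0] = 135 = 135 deg
  cos(135 deg) = -0.7071, sin(135 deg) = 0.7071
  joint[1] = (0.0000, 0.0000) + 1.6 * (-0.7071, 0.7071) = (0.0000 + -1.1314, 0.0000 + 1.1314) = (-1.1314, 1.1314)
link 1: phi[1] = 135 + 100 = 235 deg
  cos(235 deg) = -0.5736, sin(235 deg) = -0.8192
  joint[2] = (-1.1314, 1.1314) + 2.5 * (-0.5736, -0.8192) = (-1.1314 + -1.4339, 1.1314 + -2.0479) = (-2.5653, -0.9165)
link 2: phi[2] = 135 + 100 + 165 = 400 deg
  cos(400 deg) = 0.7660, sin(400 deg) = 0.6428
  joint[3] = (-2.5653, -0.9165) + 6.6 * (0.7660, 0.6428) = (-2.5653 + 5.0559, -0.9165 + 4.2424) = (2.4906, 3.3259)
link 3: phi[3] = 135 + 100 + 165 + -10 = 390 deg
  cos(390 deg) = 0.8660, sin(390 deg) = 0.5000
  joint[4] = (2.4906, 3.3259) + 7.6 * (0.8660, 0.5000) = (2.4906 + 6.5818, 3.3259 + 3.8000) = (9.0724, 7.1259)
End effector: (9.0724, 7.1259)

Answer: 9.0724 7.1259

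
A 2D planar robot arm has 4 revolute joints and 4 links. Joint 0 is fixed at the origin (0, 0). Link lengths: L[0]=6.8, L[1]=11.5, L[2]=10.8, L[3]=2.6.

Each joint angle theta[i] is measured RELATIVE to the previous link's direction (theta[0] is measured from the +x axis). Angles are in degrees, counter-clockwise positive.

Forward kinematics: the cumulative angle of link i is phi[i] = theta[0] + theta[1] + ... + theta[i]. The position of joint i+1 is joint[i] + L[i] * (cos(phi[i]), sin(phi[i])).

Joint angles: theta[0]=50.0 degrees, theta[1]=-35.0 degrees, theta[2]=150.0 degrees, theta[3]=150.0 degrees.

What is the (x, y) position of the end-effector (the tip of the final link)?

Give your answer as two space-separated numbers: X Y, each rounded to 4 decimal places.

joint[0] = (0.0000, 0.0000)  (base)
link 0: phi[0] = 50 = 50 deg
  cos(50 deg) = 0.6428, sin(50 deg) = 0.7660
  joint[1] = (0.0000, 0.0000) + 6.8 * (0.6428, 0.7660) = (0.0000 + 4.3710, 0.0000 + 5.2091) = (4.3710, 5.2091)
link 1: phi[1] = 50 + -35 = 15 deg
  cos(15 deg) = 0.9659, sin(15 deg) = 0.2588
  joint[2] = (4.3710, 5.2091) + 11.5 * (0.9659, 0.2588) = (4.3710 + 11.1081, 5.2091 + 2.9764) = (15.4791, 8.1855)
link 2: phi[2] = 50 + -35 + 150 = 165 deg
  cos(165 deg) = -0.9659, sin(165 deg) = 0.2588
  joint[3] = (15.4791, 8.1855) + 10.8 * (-0.9659, 0.2588) = (15.4791 + -10.4320, 8.1855 + 2.7952) = (5.0471, 10.9808)
link 3: phi[3] = 50 + -35 + 150 + 150 = 315 deg
  cos(315 deg) = 0.7071, sin(315 deg) = -0.7071
  joint[4] = (5.0471, 10.9808) + 2.6 * (0.7071, -0.7071) = (5.0471 + 1.8385, 10.9808 + -1.8385) = (6.8856, 9.1423)
End effector: (6.8856, 9.1423)

Answer: 6.8856 9.1423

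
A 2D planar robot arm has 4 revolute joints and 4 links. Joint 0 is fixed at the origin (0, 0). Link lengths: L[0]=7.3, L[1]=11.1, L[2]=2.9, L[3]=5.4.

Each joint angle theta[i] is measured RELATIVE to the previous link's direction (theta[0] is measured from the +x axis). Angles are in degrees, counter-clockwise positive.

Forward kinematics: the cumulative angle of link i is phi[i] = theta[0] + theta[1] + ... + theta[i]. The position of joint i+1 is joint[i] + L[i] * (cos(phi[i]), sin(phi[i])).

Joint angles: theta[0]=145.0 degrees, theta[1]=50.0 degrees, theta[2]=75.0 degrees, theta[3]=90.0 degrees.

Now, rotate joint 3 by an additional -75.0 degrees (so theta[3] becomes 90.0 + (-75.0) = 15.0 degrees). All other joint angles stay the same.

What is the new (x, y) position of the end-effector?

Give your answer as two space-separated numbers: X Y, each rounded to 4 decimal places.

joint[0] = (0.0000, 0.0000)  (base)
link 0: phi[0] = 145 = 145 deg
  cos(145 deg) = -0.8192, sin(145 deg) = 0.5736
  joint[1] = (0.0000, 0.0000) + 7.3 * (-0.8192, 0.5736) = (0.0000 + -5.9798, 0.0000 + 4.1871) = (-5.9798, 4.1871)
link 1: phi[1] = 145 + 50 = 195 deg
  cos(195 deg) = -0.9659, sin(195 deg) = -0.2588
  joint[2] = (-5.9798, 4.1871) + 11.1 * (-0.9659, -0.2588) = (-5.9798 + -10.7218, 4.1871 + -2.8729) = (-16.7016, 1.3142)
link 2: phi[2] = 145 + 50 + 75 = 270 deg
  cos(270 deg) = -0.0000, sin(270 deg) = -1.0000
  joint[3] = (-16.7016, 1.3142) + 2.9 * (-0.0000, -1.0000) = (-16.7016 + -0.0000, 1.3142 + -2.9000) = (-16.7016, -1.5858)
link 3: phi[3] = 145 + 50 + 75 + 15 = 285 deg
  cos(285 deg) = 0.2588, sin(285 deg) = -0.9659
  joint[4] = (-16.7016, -1.5858) + 5.4 * (0.2588, -0.9659) = (-16.7016 + 1.3976, -1.5858 + -5.2160) = (-15.3040, -6.8018)
End effector: (-15.3040, -6.8018)

Answer: -15.3040 -6.8018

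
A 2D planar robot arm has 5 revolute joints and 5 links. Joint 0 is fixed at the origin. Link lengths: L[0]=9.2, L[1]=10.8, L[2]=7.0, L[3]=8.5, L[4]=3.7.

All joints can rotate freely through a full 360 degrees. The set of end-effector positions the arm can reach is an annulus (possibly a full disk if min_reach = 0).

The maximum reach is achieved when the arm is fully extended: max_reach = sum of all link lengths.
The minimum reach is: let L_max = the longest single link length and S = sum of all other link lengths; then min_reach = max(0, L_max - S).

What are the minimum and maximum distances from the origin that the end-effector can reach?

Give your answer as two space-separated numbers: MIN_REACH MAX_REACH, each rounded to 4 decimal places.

Answer: 0.0000 39.2000

Derivation:
Link lengths: [9.2, 10.8, 7.0, 8.5, 3.7]
max_reach = 9.2 + 10.8 + 7 + 8.5 + 3.7 = 39.2
L_max = max([9.2, 10.8, 7.0, 8.5, 3.7]) = 10.8
S (sum of others) = 39.2 - 10.8 = 28.4
min_reach = max(0, 10.8 - 28.4) = max(0, -17.6) = 0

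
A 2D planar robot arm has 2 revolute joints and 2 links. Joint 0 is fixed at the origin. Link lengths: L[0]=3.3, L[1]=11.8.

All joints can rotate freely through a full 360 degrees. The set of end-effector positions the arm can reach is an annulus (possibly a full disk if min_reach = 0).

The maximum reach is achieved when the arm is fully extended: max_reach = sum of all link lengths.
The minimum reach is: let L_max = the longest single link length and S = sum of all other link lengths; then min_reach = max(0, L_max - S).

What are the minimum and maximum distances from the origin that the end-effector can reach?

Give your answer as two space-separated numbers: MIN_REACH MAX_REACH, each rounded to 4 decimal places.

Answer: 8.5000 15.1000

Derivation:
Link lengths: [3.3, 11.8]
max_reach = 3.3 + 11.8 = 15.1
L_max = max([3.3, 11.8]) = 11.8
S (sum of others) = 15.1 - 11.8 = 3.3
min_reach = max(0, 11.8 - 3.3) = max(0, 8.5) = 8.5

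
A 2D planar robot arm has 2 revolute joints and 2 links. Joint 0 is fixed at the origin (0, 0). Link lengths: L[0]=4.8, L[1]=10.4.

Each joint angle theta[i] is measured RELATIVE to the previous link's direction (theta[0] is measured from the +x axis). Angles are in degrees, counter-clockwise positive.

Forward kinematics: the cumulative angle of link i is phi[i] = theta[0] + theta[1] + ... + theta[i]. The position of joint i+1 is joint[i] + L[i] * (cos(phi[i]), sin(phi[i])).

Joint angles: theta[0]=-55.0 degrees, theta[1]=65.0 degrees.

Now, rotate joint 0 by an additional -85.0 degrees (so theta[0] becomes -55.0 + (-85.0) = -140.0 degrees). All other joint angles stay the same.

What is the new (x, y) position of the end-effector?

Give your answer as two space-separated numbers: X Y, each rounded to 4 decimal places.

joint[0] = (0.0000, 0.0000)  (base)
link 0: phi[0] = -140 = -140 deg
  cos(-140 deg) = -0.7660, sin(-140 deg) = -0.6428
  joint[1] = (0.0000, 0.0000) + 4.8 * (-0.7660, -0.6428) = (0.0000 + -3.6770, 0.0000 + -3.0854) = (-3.6770, -3.0854)
link 1: phi[1] = -140 + 65 = -75 deg
  cos(-75 deg) = 0.2588, sin(-75 deg) = -0.9659
  joint[2] = (-3.6770, -3.0854) + 10.4 * (0.2588, -0.9659) = (-3.6770 + 2.6917, -3.0854 + -10.0456) = (-0.9853, -13.1310)
End effector: (-0.9853, -13.1310)

Answer: -0.9853 -13.1310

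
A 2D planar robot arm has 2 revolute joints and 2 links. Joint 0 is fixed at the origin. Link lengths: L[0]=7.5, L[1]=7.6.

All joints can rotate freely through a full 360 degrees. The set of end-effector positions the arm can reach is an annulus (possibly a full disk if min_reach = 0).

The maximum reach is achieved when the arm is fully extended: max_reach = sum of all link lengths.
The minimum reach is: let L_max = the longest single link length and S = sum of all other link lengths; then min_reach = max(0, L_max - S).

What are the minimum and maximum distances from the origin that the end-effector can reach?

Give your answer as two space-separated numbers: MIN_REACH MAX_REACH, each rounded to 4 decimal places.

Answer: 0.1000 15.1000

Derivation:
Link lengths: [7.5, 7.6]
max_reach = 7.5 + 7.6 = 15.1
L_max = max([7.5, 7.6]) = 7.6
S (sum of others) = 15.1 - 7.6 = 7.5
min_reach = max(0, 7.6 - 7.5) = max(0, 0.1) = 0.1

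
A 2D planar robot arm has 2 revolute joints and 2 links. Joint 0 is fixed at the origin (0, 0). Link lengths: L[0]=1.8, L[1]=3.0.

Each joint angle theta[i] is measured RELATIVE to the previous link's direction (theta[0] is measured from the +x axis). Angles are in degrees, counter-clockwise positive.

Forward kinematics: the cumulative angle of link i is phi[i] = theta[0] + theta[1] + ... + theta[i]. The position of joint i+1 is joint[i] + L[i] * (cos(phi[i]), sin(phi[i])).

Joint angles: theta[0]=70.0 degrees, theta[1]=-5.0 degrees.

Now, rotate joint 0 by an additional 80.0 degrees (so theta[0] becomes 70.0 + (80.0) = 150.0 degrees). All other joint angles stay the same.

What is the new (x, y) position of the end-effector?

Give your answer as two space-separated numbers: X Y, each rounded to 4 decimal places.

joint[0] = (0.0000, 0.0000)  (base)
link 0: phi[0] = 150 = 150 deg
  cos(150 deg) = -0.8660, sin(150 deg) = 0.5000
  joint[1] = (0.0000, 0.0000) + 1.8 * (-0.8660, 0.5000) = (0.0000 + -1.5588, 0.0000 + 0.9000) = (-1.5588, 0.9000)
link 1: phi[1] = 150 + -5 = 145 deg
  cos(145 deg) = -0.8192, sin(145 deg) = 0.5736
  joint[2] = (-1.5588, 0.9000) + 3 * (-0.8192, 0.5736) = (-1.5588 + -2.4575, 0.9000 + 1.7207) = (-4.0163, 2.6207)
End effector: (-4.0163, 2.6207)

Answer: -4.0163 2.6207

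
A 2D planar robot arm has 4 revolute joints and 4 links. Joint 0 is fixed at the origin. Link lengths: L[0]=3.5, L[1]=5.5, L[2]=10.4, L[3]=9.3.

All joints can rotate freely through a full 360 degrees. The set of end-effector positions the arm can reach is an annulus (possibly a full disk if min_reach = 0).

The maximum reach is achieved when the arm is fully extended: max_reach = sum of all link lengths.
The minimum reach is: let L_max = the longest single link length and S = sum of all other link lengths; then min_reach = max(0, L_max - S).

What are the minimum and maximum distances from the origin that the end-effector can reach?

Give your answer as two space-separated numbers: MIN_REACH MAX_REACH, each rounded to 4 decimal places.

Link lengths: [3.5, 5.5, 10.4, 9.3]
max_reach = 3.5 + 5.5 + 10.4 + 9.3 = 28.7
L_max = max([3.5, 5.5, 10.4, 9.3]) = 10.4
S (sum of others) = 28.7 - 10.4 = 18.3
min_reach = max(0, 10.4 - 18.3) = max(0, -7.9) = 0

Answer: 0.0000 28.7000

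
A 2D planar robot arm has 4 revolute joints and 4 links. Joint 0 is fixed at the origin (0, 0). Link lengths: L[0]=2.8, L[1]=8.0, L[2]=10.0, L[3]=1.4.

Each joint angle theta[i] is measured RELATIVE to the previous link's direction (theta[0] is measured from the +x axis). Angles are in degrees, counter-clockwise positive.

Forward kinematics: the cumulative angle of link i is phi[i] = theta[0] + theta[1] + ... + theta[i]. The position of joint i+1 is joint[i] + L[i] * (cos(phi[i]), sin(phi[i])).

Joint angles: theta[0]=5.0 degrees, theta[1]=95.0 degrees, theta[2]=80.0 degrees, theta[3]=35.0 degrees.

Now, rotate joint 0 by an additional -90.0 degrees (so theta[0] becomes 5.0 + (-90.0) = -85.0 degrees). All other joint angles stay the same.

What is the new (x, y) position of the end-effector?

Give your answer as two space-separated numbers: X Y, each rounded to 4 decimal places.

Answer: 7.3195 9.7467

Derivation:
joint[0] = (0.0000, 0.0000)  (base)
link 0: phi[0] = -85 = -85 deg
  cos(-85 deg) = 0.0872, sin(-85 deg) = -0.9962
  joint[1] = (0.0000, 0.0000) + 2.8 * (0.0872, -0.9962) = (0.0000 + 0.2440, 0.0000 + -2.7893) = (0.2440, -2.7893)
link 1: phi[1] = -85 + 95 = 10 deg
  cos(10 deg) = 0.9848, sin(10 deg) = 0.1736
  joint[2] = (0.2440, -2.7893) + 8 * (0.9848, 0.1736) = (0.2440 + 7.8785, -2.7893 + 1.3892) = (8.1225, -1.4002)
link 2: phi[2] = -85 + 95 + 80 = 90 deg
  cos(90 deg) = 0.0000, sin(90 deg) = 1.0000
  joint[3] = (8.1225, -1.4002) + 10 * (0.0000, 1.0000) = (8.1225 + 0.0000, -1.4002 + 10.0000) = (8.1225, 8.5998)
link 3: phi[3] = -85 + 95 + 80 + 35 = 125 deg
  cos(125 deg) = -0.5736, sin(125 deg) = 0.8192
  joint[4] = (8.1225, 8.5998) + 1.4 * (-0.5736, 0.8192) = (8.1225 + -0.8030, 8.5998 + 1.1468) = (7.3195, 9.7467)
End effector: (7.3195, 9.7467)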